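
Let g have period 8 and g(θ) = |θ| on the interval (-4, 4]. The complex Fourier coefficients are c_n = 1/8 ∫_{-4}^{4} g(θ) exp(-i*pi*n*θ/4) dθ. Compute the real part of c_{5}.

-8/(25*pi**2)

Since g is real-valued, Re(c_{5}) = 1/8 ∫_{-4}^{4} g(θ) cos(5*pi*θ/4) dθ = a_{5}/2.
g is even and cos(5*pi*θ/4) is even, so the integrand is even: ∫_{-4}^{4} g(θ) cos(5*pi*θ/4) dθ = 2∫_0^{4} g(θ) cos(5*pi*θ/4) dθ.
Integrating by parts (boundary term plus one more integral), an antiderivative of (θ) cos(5*pi*θ/4) is 4*θ*sin(5*pi*θ/4)/(5*pi) + 16*cos(5*pi*θ/4)/(25*pi**2); evaluating from 0 to 4: ∫_{0}^{4} (θ) cos(5*pi*θ/4) dθ = (-16/(25*pi**2)) - (16/(25*pi**2)) = -32/(25*pi**2).
So ∫_{-4}^{4} g(θ) cos(5*pi*θ/4) dθ = -64/(25*pi**2).
Hence Re(c_{5}) = (1/8)·(-64/(25*pi**2)) = -8/(25*pi**2).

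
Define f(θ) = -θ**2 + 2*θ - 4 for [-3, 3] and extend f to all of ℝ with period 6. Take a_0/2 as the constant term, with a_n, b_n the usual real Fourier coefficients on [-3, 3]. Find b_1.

b_1 = 1/3 ∫_{-3}^{3} f(θ) sin(pi*θ/3) dθ.
Integrating by parts twice (tabular method), an antiderivative of (-θ**2 + 2*θ - 4) sin(pi*θ/3) is 3*θ**2*cos(pi*θ/3)/pi - 18*θ*sin(pi*θ/3)/pi**2 - 6*θ*cos(pi*θ/3)/pi + 18*sin(pi*θ/3)/pi**2 - 54*cos(pi*θ/3)/pi**3 + 12*cos(pi*θ/3)/pi; evaluating from -3 to 3: ∫_{-3}^{3} (-θ**2 + 2*θ - 4) sin(pi*θ/3) dθ = (-21/pi + 54/pi**3) - (-57/pi + 54/pi**3) = 36/pi.
Hence b_1 = (1/3)·(36/pi) = 12/pi.

12/pi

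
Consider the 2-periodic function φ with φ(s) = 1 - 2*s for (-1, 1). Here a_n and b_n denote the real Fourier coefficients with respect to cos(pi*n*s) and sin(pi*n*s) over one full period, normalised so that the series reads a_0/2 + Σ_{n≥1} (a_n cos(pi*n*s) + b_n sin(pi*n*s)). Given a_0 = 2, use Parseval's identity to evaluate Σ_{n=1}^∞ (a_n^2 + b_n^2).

Parseval: a_0^2/2 + Σ_{n≥1} (a_n^2+b_n^2) = ∫_{-1}^{1} φ(s)^2 ds = 14/3.
Subtract a_0^2/2 = 2: Σ (a_n^2+b_n^2) = 8/3.

8/3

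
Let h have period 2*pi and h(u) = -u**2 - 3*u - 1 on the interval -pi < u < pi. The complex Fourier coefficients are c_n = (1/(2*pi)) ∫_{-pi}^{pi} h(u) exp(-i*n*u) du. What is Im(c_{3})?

Since h is real-valued, Im(c_{3}) = -(1/(2*pi)) ∫_{-pi}^{pi} h(u) sin(3*u) du = -b_{3}/2.
Integrating by parts twice (tabular method), an antiderivative of (-u**2 - 3*u - 1) sin(3*u) is u**2*cos(3*u)/3 - 2*u*sin(3*u)/9 + u*cos(3*u) - sin(3*u)/3 + 7*cos(3*u)/27; evaluating from -pi to pi: ∫_{-pi}^{pi} (-u**2 - 3*u - 1) sin(3*u) du = (-pi**2/3 - pi - 7/27) - (-pi**2/3 - 7/27 + pi) = -2*pi.
Hence Im(c_{3}) = (-1/(2*pi))·(-2*pi) = 1.

1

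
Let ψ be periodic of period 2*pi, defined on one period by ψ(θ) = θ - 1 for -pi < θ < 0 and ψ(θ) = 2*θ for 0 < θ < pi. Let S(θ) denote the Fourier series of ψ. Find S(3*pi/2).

θ = 3*pi/2 differs from θ = -pi/2 by 1 full period(s), and the series is 2*pi-periodic.
ψ is continuous at θ = -pi/2 with value -pi/2 - 1, so the series converges to -pi/2 - 1 there.

-pi/2 - 1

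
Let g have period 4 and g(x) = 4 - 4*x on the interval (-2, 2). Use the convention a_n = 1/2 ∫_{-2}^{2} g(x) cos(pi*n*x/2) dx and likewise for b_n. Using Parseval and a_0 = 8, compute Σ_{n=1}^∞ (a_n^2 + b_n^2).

128/3

Parseval: a_0^2/2 + Σ_{n≥1} (a_n^2+b_n^2) = 1/2 ∫_{-2}^{2} g(x)^2 dx = 224/3.
Subtract a_0^2/2 = 32: Σ (a_n^2+b_n^2) = 128/3.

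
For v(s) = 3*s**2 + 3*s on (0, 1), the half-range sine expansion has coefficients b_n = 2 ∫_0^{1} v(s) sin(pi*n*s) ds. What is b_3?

-8/(9*pi**3) + 4/pi

b_3 = 2 ∫_0^{1} (3*s**2 + 3*s) sin(3*pi*s) ds.
Integrating by parts twice (tabular method), an antiderivative of (3*s**2 + 3*s) sin(3*pi*s) is -s**2*cos(3*pi*s)/pi + 2*s*sin(3*pi*s)/(3*pi**2) - s*cos(3*pi*s)/pi + sin(3*pi*s)/(3*pi**2) + 2*cos(3*pi*s)/(9*pi**3); evaluating from 0 to 1: ∫_{0}^{1} (3*s**2 + 3*s) sin(3*pi*s) ds = (-2/(9*pi**3) + 2/pi) - (2/(9*pi**3)) = -4/(9*pi**3) + 2/pi.
Hence b_3 = 2·(-4/(9*pi**3) + 2/pi) = -8/(9*pi**3) + 4/pi.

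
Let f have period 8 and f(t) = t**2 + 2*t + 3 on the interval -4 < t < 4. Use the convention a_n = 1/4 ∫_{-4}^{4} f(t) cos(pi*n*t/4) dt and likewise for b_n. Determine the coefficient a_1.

a_1 = 1/4 ∫_{-4}^{4} f(t) cos(pi*t/4) dt.
Integrating by parts twice (tabular method), an antiderivative of (t**2 + 2*t + 3) cos(pi*t/4) is 4*t**2*sin(pi*t/4)/pi + 8*t*sin(pi*t/4)/pi + 32*t*cos(pi*t/4)/pi**2 - 128*sin(pi*t/4)/pi**3 + 12*sin(pi*t/4)/pi + 32*cos(pi*t/4)/pi**2; evaluating from -4 to 4: ∫_{-4}^{4} (t**2 + 2*t + 3) cos(pi*t/4) dt = (-160/pi**2) - (96/pi**2) = -256/pi**2.
Hence a_1 = (1/4)·(-256/pi**2) = -64/pi**2.

-64/pi**2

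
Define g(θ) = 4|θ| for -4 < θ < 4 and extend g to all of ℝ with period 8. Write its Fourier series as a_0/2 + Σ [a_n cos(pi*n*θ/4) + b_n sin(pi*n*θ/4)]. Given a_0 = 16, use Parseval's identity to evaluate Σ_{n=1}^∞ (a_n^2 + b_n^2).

128/3

Parseval: a_0^2/2 + Σ_{n≥1} (a_n^2+b_n^2) = 1/4 ∫_{-4}^{4} g(θ)^2 dθ = 512/3.
Subtract a_0^2/2 = 128: Σ (a_n^2+b_n^2) = 128/3.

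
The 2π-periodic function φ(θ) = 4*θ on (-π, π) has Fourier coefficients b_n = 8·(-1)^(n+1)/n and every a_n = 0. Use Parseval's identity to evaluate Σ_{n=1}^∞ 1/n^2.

pi**2/6

Parseval: Σ b_n^2 = (1/π) ∫_{-π}^{π} φ(θ)^2 dθ = 32*pi**2/3.
Σ b_n^2 = Σ 64/n^2, so Σ 1/n^2 = (32*pi**2/3)/64 = pi**2/6.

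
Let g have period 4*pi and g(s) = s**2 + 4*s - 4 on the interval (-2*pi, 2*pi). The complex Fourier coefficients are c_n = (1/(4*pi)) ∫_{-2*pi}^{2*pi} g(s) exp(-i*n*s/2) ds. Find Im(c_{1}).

-8

Since g is real-valued, Im(c_{1}) = -(1/(4*pi)) ∫_{-2*pi}^{2*pi} g(s) sin(s/2) ds = -b_{1}/2.
Integrating by parts twice (tabular method), an antiderivative of (s**2 + 4*s - 4) sin(s/2) is -2*s**2*cos(s/2) + 8*s*sin(s/2) - 8*s*cos(s/2) + 16*sin(s/2) + 24*cos(s/2); evaluating from -2*pi to 2*pi: ∫_{-2*pi}^{2*pi} (s**2 + 4*s - 4) sin(s/2) ds = (-24 + 16*pi + 8*pi**2) - (-16*pi - 24 + 8*pi**2) = 32*pi.
Hence Im(c_{1}) = (-1/(4*pi))·(32*pi) = -8.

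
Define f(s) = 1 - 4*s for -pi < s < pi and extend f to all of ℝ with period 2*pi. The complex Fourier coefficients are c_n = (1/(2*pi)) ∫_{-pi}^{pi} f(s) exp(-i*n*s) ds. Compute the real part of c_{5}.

Since f is real-valued, Re(c_{5}) = (1/(2*pi)) ∫_{-pi}^{pi} f(s) cos(5*s) ds = a_{5}/2.
Integrating by parts (boundary term plus one more integral), an antiderivative of (1 - 4*s) cos(5*s) is -4*s*sin(5*s)/5 + sin(5*s)/5 - 4*cos(5*s)/25; evaluating from -pi to pi: ∫_{-pi}^{pi} (1 - 4*s) cos(5*s) ds = (4/25) - (4/25) = 0.
Hence Re(c_{5}) = (1/(2*pi))·(0) = 0.

0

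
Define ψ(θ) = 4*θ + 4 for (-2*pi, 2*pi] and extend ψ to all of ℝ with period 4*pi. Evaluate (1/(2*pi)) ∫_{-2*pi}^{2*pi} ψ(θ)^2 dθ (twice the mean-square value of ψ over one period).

32 + 128*pi**2/3

(1/(2*pi)) ∫_{-2*pi}^{2*pi} ψ(θ)^2 dθ = (1/(2*pi)) · (64*pi + 256*pi**3/3) = 32 + 128*pi**2/3.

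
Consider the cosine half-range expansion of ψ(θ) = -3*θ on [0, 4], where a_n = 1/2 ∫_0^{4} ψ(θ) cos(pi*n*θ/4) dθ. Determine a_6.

a_6 = 1/2 ∫_0^{4} (-3*θ) cos(3*pi*θ/2) dθ.
Integrating by parts (boundary term plus one more integral), an antiderivative of (-3*θ) cos(3*pi*θ/2) is -2*θ*sin(3*pi*θ/2)/pi - 4*cos(3*pi*θ/2)/(3*pi**2); evaluating from 0 to 4: ∫_{0}^{4} (-3*θ) cos(3*pi*θ/2) dθ = (-4/(3*pi**2)) - (-4/(3*pi**2)) = 0.
Hence a_6 = (1/2)·(0) = 0.

0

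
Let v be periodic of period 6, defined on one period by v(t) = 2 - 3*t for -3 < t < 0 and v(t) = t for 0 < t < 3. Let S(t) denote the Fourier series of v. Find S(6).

1

t = 6 differs from t = 0 by 1 full period(s), and the series is 6-periodic.
At t = 0 the one-sided limits are v(0^-) = 2 and v(0^+) = 0.
By Dirichlet's theorem the series converges to their average, [(2) + (0)]/2 = 1.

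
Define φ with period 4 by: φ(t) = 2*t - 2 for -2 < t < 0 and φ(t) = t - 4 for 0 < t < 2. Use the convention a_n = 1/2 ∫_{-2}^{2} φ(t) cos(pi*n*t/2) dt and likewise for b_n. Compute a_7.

4/(49*pi**2)

a_7 = 1/2 ∫_{-2}^{2} φ(t) cos(7*pi*t/2) dt.
Split the integral at the breakpoints.
Integrating by parts (boundary term plus one more integral), an antiderivative of (2*t - 2) cos(7*pi*t/2) is 4*t*sin(7*pi*t/2)/(7*pi) - 4*sin(7*pi*t/2)/(7*pi) + 8*cos(7*pi*t/2)/(49*pi**2); evaluating from -2 to 0: ∫_{-2}^{0} (2*t - 2) cos(7*pi*t/2) dt = (8/(49*pi**2)) - (-8/(49*pi**2)) = 16/(49*pi**2).
Integrating by parts (boundary term plus one more integral), an antiderivative of (t - 4) cos(7*pi*t/2) is 2*t*sin(7*pi*t/2)/(7*pi) - 8*sin(7*pi*t/2)/(7*pi) + 4*cos(7*pi*t/2)/(49*pi**2); evaluating from 0 to 2: ∫_{0}^{2} (t - 4) cos(7*pi*t/2) dt = (-4/(49*pi**2)) - (4/(49*pi**2)) = -8/(49*pi**2).
Summing the pieces and multiplying by (1/2) gives a_7 = 4/(49*pi**2).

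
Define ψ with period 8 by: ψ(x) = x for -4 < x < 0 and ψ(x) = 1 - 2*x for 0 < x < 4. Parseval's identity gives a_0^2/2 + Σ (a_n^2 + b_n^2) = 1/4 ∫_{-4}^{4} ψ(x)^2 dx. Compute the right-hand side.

59/3

1/4 ∫_{-4}^{4} ψ(x)^2 dx = 1/4 · (236/3) = 59/3.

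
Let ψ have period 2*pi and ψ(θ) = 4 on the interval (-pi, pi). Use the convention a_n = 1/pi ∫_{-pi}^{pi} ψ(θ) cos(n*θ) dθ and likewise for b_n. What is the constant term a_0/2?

a_0 = 1/pi ∫_{-pi}^{pi} ψ(θ) dθ = 1/pi · (8*pi) = 8.
So the constant term a_0/2 = 4.

4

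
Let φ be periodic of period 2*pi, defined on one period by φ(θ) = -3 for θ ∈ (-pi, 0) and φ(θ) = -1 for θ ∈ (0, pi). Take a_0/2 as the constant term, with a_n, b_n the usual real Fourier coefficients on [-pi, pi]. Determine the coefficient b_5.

b_5 = 1/pi ∫_{-pi}^{pi} φ(θ) sin(5*θ) dθ.
Split the integral at the breakpoints.
Directly, an antiderivative of (-3) sin(5*θ) is 3*cos(5*θ)/5; evaluating from -pi to 0: ∫_{-pi}^{0} (-3) sin(5*θ) dθ = (3/5) - (-3/5) = 6/5.
Directly, an antiderivative of (-1) sin(5*θ) is cos(5*θ)/5; evaluating from 0 to pi: ∫_{0}^{pi} (-1) sin(5*θ) dθ = (-1/5) - (1/5) = -2/5.
Summing the pieces and multiplying by (1/pi) gives b_5 = 4/(5*pi).

4/(5*pi)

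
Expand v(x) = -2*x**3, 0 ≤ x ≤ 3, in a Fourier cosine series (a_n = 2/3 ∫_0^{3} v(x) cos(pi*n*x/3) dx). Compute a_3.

a_3 = 2/3 ∫_0^{3} (-2*x**3) cos(pi*x) dx.
Integrating by parts three times (tabular method), an antiderivative of (-2*x**3) cos(pi*x) is -2*x**3*sin(pi*x)/pi - 6*x**2*cos(pi*x)/pi**2 + 12*x*sin(pi*x)/pi**3 + 12*cos(pi*x)/pi**4; evaluating from 0 to 3: ∫_{0}^{3} (-2*x**3) cos(pi*x) dx = (6*(-2 + 9*pi**2)/pi**4) - (12/pi**4) = 6*(-4 + 9*pi**2)/pi**4.
Hence a_3 = (2/3)·(6*(-4 + 9*pi**2)/pi**4) = 4*(-4 + 9*pi**2)/pi**4.

4*(-4 + 9*pi**2)/pi**4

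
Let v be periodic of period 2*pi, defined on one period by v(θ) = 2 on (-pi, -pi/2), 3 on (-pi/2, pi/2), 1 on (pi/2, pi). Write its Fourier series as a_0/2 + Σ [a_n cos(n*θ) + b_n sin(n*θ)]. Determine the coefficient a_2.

0

a_2 = 1/pi ∫_{-pi}^{pi} v(θ) cos(2*θ) dθ.
Split the integral at the breakpoints.
Directly, an antiderivative of (2) cos(2*θ) is sin(2*θ); evaluating from -pi to -pi/2: ∫_{-pi}^{-pi/2} (2) cos(2*θ) dθ = (0) - (0) = 0.
Directly, an antiderivative of (3) cos(2*θ) is 3*sin(2*θ)/2; evaluating from -pi/2 to pi/2: ∫_{-pi/2}^{pi/2} (3) cos(2*θ) dθ = (0) - (0) = 0.
Directly, an antiderivative of (1) cos(2*θ) is sin(2*θ)/2; evaluating from pi/2 to pi: ∫_{pi/2}^{pi} (1) cos(2*θ) dθ = (0) - (0) = 0.
Summing the pieces and multiplying by (1/pi) gives a_2 = 0.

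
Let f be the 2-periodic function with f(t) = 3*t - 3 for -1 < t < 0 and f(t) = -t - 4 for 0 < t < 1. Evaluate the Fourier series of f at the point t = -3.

t = -3 differs from t = -1 by -1 full period(s), and the series is 2-periodic.
At t = -1 the one-sided limits are f(-1^-) = -5 and f(-1^+) = -6.
By Dirichlet's theorem the series converges to their average, [(-5) + (-6)]/2 = -11/2.

-11/2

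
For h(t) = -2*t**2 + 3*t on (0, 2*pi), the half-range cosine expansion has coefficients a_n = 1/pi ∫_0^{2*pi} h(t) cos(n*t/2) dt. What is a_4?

-2

a_4 = 1/pi ∫_0^{2*pi} (-2*t**2 + 3*t) cos(2*t) dt.
Integrating by parts twice (tabular method), an antiderivative of (-2*t**2 + 3*t) cos(2*t) is -t**2*sin(2*t) + 3*t*sin(2*t)/2 - t*cos(2*t) + sin(2*t)/2 + 3*cos(2*t)/4; evaluating from 0 to 2*pi: ∫_{0}^{2*pi} (-2*t**2 + 3*t) cos(2*t) dt = (3/4 - 2*pi) - (3/4) = -2*pi.
Hence a_4 = (1/pi)·(-2*pi) = -2.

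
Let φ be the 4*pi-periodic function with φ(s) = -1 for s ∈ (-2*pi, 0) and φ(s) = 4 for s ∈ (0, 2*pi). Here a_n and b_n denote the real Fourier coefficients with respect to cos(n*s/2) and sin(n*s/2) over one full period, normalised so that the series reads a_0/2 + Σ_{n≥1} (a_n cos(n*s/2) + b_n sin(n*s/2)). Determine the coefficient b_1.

10/pi

b_1 = (1/(2*pi)) ∫_{-2*pi}^{2*pi} φ(s) sin(s/2) ds.
Split the integral at the breakpoints.
Directly, an antiderivative of (-1) sin(s/2) is 2*cos(s/2); evaluating from -2*pi to 0: ∫_{-2*pi}^{0} (-1) sin(s/2) ds = (2) - (-2) = 4.
Directly, an antiderivative of (4) sin(s/2) is -8*cos(s/2); evaluating from 0 to 2*pi: ∫_{0}^{2*pi} (4) sin(s/2) ds = (8) - (-8) = 16.
Summing the pieces and multiplying by (1/(2*pi)) gives b_1 = 10/pi.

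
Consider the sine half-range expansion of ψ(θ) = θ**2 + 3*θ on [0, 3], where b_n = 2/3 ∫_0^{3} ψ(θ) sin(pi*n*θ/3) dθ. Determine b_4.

-9/pi

b_4 = 2/3 ∫_0^{3} (θ**2 + 3*θ) sin(4*pi*θ/3) dθ.
Integrating by parts twice (tabular method), an antiderivative of (θ**2 + 3*θ) sin(4*pi*θ/3) is -3*θ**2*cos(4*pi*θ/3)/(4*pi) + 9*θ*sin(4*pi*θ/3)/(8*pi**2) - 9*θ*cos(4*pi*θ/3)/(4*pi) + 27*sin(4*pi*θ/3)/(16*pi**2) + 27*cos(4*pi*θ/3)/(32*pi**3); evaluating from 0 to 3: ∫_{0}^{3} (θ**2 + 3*θ) sin(4*pi*θ/3) dθ = (27*(1 - 16*pi**2)/(32*pi**3)) - (27/(32*pi**3)) = -27/(2*pi).
Hence b_4 = (2/3)·(-27/(2*pi)) = -9/pi.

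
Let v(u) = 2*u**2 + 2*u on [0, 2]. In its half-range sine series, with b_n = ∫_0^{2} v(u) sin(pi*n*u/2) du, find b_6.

-4/pi

b_6 = ∫_0^{2} (2*u**2 + 2*u) sin(3*pi*u) du.
Integrating by parts twice (tabular method), an antiderivative of (2*u**2 + 2*u) sin(3*pi*u) is -2*u**2*cos(3*pi*u)/(3*pi) + 4*u*sin(3*pi*u)/(9*pi**2) - 2*u*cos(3*pi*u)/(3*pi) + 2*sin(3*pi*u)/(9*pi**2) + 4*cos(3*pi*u)/(27*pi**3); evaluating from 0 to 2: ∫_{0}^{2} (2*u**2 + 2*u) sin(3*pi*u) du = (-4/pi + 4/(27*pi**3)) - (4/(27*pi**3)) = -4/pi.
Hence b_6 = -4/pi.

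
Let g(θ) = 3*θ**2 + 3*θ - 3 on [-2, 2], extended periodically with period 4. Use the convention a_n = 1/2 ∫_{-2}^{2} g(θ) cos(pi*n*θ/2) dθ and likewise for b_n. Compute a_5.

a_5 = 1/2 ∫_{-2}^{2} g(θ) cos(5*pi*θ/2) dθ.
Integrating by parts twice (tabular method), an antiderivative of (3*θ**2 + 3*θ - 3) cos(5*pi*θ/2) is 6*θ**2*sin(5*pi*θ/2)/(5*pi) + 6*θ*sin(5*pi*θ/2)/(5*pi) + 24*θ*cos(5*pi*θ/2)/(25*pi**2) - 6*sin(5*pi*θ/2)/(5*pi) - 48*sin(5*pi*θ/2)/(125*pi**3) + 12*cos(5*pi*θ/2)/(25*pi**2); evaluating from -2 to 2: ∫_{-2}^{2} (3*θ**2 + 3*θ - 3) cos(5*pi*θ/2) dθ = (-12/(5*pi**2)) - (36/(25*pi**2)) = -96/(25*pi**2).
Hence a_5 = (1/2)·(-96/(25*pi**2)) = -48/(25*pi**2).

-48/(25*pi**2)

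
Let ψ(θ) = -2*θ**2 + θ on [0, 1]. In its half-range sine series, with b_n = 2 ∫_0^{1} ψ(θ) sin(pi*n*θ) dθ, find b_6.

1/(3*pi)

b_6 = 2 ∫_0^{1} (-2*θ**2 + θ) sin(6*pi*θ) dθ.
Integrating by parts twice (tabular method), an antiderivative of (-2*θ**2 + θ) sin(6*pi*θ) is θ**2*cos(6*pi*θ)/(3*pi) - θ*sin(6*pi*θ)/(9*pi**2) - θ*cos(6*pi*θ)/(6*pi) + sin(6*pi*θ)/(36*pi**2) - cos(6*pi*θ)/(54*pi**3); evaluating from 0 to 1: ∫_{0}^{1} (-2*θ**2 + θ) sin(6*pi*θ) dθ = ((-1 + 9*pi**2)/(54*pi**3)) - (-1/(54*pi**3)) = 1/(6*pi).
Hence b_6 = 2·(1/(6*pi)) = 1/(3*pi).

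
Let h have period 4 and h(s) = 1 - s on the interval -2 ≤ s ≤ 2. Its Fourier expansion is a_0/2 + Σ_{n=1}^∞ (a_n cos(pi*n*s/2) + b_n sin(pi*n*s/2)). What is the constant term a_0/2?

a_0 = 1/2 ∫_{-2}^{2} h(s) ds = 1/2 · (4) = 2.
So the constant term a_0/2 = 1.

1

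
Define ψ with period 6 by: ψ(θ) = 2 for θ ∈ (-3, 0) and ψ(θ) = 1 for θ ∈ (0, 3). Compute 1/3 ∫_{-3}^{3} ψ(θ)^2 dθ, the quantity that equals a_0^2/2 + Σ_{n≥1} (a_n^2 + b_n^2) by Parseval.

5

1/3 ∫_{-3}^{3} ψ(θ)^2 dθ = 1/3 · (15) = 5.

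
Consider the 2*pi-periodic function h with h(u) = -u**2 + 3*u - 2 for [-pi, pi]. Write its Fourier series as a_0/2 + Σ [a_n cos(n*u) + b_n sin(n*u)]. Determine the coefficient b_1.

6

b_1 = 1/pi ∫_{-pi}^{pi} h(u) sin(u) du.
Integrating by parts twice (tabular method), an antiderivative of (-u**2 + 3*u - 2) sin(u) is u**2*cos(u) - 2*u*sin(u) - 3*u*cos(u) + 3*sin(u); evaluating from -pi to pi: ∫_{-pi}^{pi} (-u**2 + 3*u - 2) sin(u) du = (pi*(3 - pi)) - (-pi*(3 + pi)) = 6*pi.
Hence b_1 = (1/pi)·(6*pi) = 6.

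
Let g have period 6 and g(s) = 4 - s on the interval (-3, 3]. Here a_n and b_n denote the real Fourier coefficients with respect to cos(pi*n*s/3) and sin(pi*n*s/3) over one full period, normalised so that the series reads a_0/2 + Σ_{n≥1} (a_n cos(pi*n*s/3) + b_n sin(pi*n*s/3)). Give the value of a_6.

0

a_6 = 1/3 ∫_{-3}^{3} g(s) cos(2*pi*s) ds.
Integrating by parts (boundary term plus one more integral), an antiderivative of (4 - s) cos(2*pi*s) is -s*sin(2*pi*s)/(2*pi) + 2*sin(2*pi*s)/pi - cos(2*pi*s)/(4*pi**2); evaluating from -3 to 3: ∫_{-3}^{3} (4 - s) cos(2*pi*s) ds = (-1/(4*pi**2)) - (-1/(4*pi**2)) = 0.
Hence a_6 = (1/3)·(0) = 0.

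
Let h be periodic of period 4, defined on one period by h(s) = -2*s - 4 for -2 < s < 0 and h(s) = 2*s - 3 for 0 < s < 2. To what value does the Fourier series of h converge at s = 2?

At s = 2 the one-sided limits are h(2^-) = 1 and h(2^+) = 0.
By Dirichlet's theorem the series converges to their average, [(1) + (0)]/2 = 1/2.

1/2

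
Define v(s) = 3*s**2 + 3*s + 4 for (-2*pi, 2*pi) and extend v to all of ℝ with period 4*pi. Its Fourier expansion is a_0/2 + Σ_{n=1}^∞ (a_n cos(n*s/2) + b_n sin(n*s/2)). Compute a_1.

a_1 = (1/(2*pi)) ∫_{-2*pi}^{2*pi} v(s) cos(s/2) ds.
Integrating by parts twice (tabular method), an antiderivative of (3*s**2 + 3*s + 4) cos(s/2) is 6*s**2*sin(s/2) + 6*s*sin(s/2) + 24*s*cos(s/2) - 40*sin(s/2) + 12*cos(s/2); evaluating from -2*pi to 2*pi: ∫_{-2*pi}^{2*pi} (3*s**2 + 3*s + 4) cos(s/2) ds = (-48*pi - 12) - (-12 + 48*pi) = -96*pi.
Hence a_1 = (1/(2*pi))·(-96*pi) = -48.

-48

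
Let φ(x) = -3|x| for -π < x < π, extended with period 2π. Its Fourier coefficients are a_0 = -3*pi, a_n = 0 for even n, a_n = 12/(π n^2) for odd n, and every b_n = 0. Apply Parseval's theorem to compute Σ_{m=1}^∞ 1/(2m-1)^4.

Parseval: a_0^2/2 + Σ a_n^2 = (1/π) ∫_{-π}^{π} φ(x)^2 dx = 6*pi**2.
Subtract a_0^2/2 = 9*pi**2/2: Σ a_n^2 = 3*pi**2/2.
Only odd n contribute, with a_n^2 = 144/(π^2 n^4), so Σ_{m≥1} 1/(2m-1)^4 = π^2·(3*pi**2/2)/144 = pi**4/96.

pi**4/96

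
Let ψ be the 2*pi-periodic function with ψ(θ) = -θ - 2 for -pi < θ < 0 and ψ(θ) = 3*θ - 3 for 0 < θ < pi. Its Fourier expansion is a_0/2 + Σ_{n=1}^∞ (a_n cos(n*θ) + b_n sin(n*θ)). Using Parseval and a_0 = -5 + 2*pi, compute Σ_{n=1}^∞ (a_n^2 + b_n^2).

Parseval: a_0^2/2 + Σ_{n≥1} (a_n^2+b_n^2) = 1/pi ∫_{-pi}^{pi} ψ(θ)^2 dθ = -11*pi + 13 + 10*pi**2/3.
Subtract a_0^2/2 = (5 - 2*pi)**2/2: Σ (a_n^2+b_n^2) = -pi + 1/2 + 4*pi**2/3.

-pi + 1/2 + 4*pi**2/3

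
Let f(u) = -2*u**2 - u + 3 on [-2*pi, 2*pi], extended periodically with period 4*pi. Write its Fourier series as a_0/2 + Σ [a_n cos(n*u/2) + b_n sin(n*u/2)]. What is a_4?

-2

a_4 = (1/(2*pi)) ∫_{-2*pi}^{2*pi} f(u) cos(2*u) du.
Integrating by parts twice (tabular method), an antiderivative of (-2*u**2 - u + 3) cos(2*u) is -u**2*sin(2*u) - u*sin(2*u)/2 - u*cos(2*u) + 2*sin(2*u) - cos(2*u)/4; evaluating from -2*pi to 2*pi: ∫_{-2*pi}^{2*pi} (-2*u**2 - u + 3) cos(2*u) du = (-2*pi - 1/4) - (-1/4 + 2*pi) = -4*pi.
Hence a_4 = (1/(2*pi))·(-4*pi) = -2.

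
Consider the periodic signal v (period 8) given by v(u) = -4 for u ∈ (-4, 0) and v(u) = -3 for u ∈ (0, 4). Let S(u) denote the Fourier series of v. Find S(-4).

-7/2

At u = -4 the one-sided limits are v(-4^-) = -3 and v(-4^+) = -4.
By Dirichlet's theorem the series converges to their average, [(-3) + (-4)]/2 = -7/2.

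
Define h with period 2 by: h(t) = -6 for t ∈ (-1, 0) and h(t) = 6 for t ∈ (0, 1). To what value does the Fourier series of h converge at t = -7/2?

t = -7/2 differs from t = 1/2 by -2 full period(s), and the series is 2-periodic.
h is continuous at t = 1/2 with value 6, so the series converges to 6 there.

6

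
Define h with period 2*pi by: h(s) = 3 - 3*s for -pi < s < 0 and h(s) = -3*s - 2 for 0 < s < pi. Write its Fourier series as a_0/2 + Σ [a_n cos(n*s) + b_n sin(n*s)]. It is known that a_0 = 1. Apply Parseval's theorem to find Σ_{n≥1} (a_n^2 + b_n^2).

Parseval: a_0^2/2 + Σ_{n≥1} (a_n^2+b_n^2) = 1/pi ∫_{-pi}^{pi} h(s)^2 ds = 13 + 15*pi + 6*pi**2.
Subtract a_0^2/2 = 1/2: Σ (a_n^2+b_n^2) = 25/2 + 15*pi + 6*pi**2.

25/2 + 15*pi + 6*pi**2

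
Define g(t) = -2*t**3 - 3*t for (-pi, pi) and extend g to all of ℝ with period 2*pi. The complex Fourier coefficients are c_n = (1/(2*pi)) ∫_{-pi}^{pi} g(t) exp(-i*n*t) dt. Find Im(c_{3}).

5/9 + 2*pi**2/3

Since g is real-valued, Im(c_{3}) = -(1/(2*pi)) ∫_{-pi}^{pi} g(t) sin(3*t) dt = -b_{3}/2.
g is odd and sin(3*t) is odd, so the integrand is even: ∫_{-pi}^{pi} g(t) sin(3*t) dt = 2∫_0^{pi} g(t) sin(3*t) dt.
Integrating by parts three times (tabular method), an antiderivative of (-2*t**3 - 3*t) sin(3*t) is 2*t**3*cos(3*t)/3 - 2*t**2*sin(3*t)/3 + 5*t*cos(3*t)/9 - 5*sin(3*t)/27; evaluating from 0 to pi: ∫_{0}^{pi} (-2*t**3 - 3*t) sin(3*t) dt = (-pi*(5 + 6*pi**2)/9) - (0) = -pi*(5 + 6*pi**2)/9.
So ∫_{-pi}^{pi} g(t) sin(3*t) dt = -2*pi*(5 + 6*pi**2)/9.
Hence Im(c_{3}) = (-1/(2*pi))·(-2*pi*(5 + 6*pi**2)/9) = 5/9 + 2*pi**2/3.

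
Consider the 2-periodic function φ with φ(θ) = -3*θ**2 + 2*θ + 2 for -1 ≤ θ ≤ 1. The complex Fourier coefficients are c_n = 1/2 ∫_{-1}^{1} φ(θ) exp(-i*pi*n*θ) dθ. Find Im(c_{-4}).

Since φ is real-valued, Im(c_{-4}) = -1/2 ∫_{-1}^{1} φ(θ) sin(-4*pi*θ) dθ = b_{4}/2.
Integrating by parts twice (tabular method), an antiderivative of (-3*θ**2 + 2*θ + 2) sin(-4*pi*θ) is -3*θ**2*cos(4*pi*θ)/(4*pi) + 3*θ*sin(4*pi*θ)/(8*pi**2) + θ*cos(4*pi*θ)/(2*pi) - sin(4*pi*θ)/(8*pi**2) + 3*cos(4*pi*θ)/(32*pi**3) + cos(4*pi*θ)/(2*pi); evaluating from -1 to 1: ∫_{-1}^{1} (-3*θ**2 + 2*θ + 2) sin(-4*pi*θ) dθ = ((3 + 8*pi**2)/(32*pi**3)) - (3*(1 - 8*pi**2)/(32*pi**3)) = 1/pi.
Hence Im(c_{-4}) = (-1/2)·(1/pi) = -1/(2*pi).

-1/(2*pi)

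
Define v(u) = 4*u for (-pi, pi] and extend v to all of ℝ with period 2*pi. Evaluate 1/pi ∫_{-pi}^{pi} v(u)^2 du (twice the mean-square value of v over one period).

32*pi**2/3

1/pi ∫_{-pi}^{pi} v(u)^2 du = 1/pi · (32*pi**3/3) = 32*pi**2/3.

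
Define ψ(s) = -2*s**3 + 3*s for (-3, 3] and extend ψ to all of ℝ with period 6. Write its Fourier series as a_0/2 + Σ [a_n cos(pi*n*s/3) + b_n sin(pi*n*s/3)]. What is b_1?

-90/pi + 648/pi**3

b_1 = 1/3 ∫_{-3}^{3} ψ(s) sin(pi*s/3) ds.
ψ is odd and sin(pi*s/3) is odd, so the integrand is even and b_1 = 2/3 ∫_0^{3} ψ(s) sin(pi*s/3) ds.
Integrating by parts three times (tabular method), an antiderivative of (-2*s**3 + 3*s) sin(pi*s/3) is 6*s**3*cos(pi*s/3)/pi - 54*s**2*sin(pi*s/3)/pi**2 - 324*s*cos(pi*s/3)/pi**3 - 9*s*cos(pi*s/3)/pi + 27*sin(pi*s/3)/pi**2 + 972*sin(pi*s/3)/pi**4; evaluating from 0 to 3: ∫_{0}^{3} (-2*s**3 + 3*s) sin(pi*s/3) ds = (-135/pi + 972/pi**3) - (0) = -135/pi + 972/pi**3.
Hence b_1 = (2/3)·(-135/pi + 972/pi**3) = -90/pi + 648/pi**3.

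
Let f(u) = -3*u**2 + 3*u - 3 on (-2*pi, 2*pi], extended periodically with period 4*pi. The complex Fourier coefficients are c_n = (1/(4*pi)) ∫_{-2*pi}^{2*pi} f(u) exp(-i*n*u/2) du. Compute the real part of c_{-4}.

Since f is real-valued, Re(c_{-4}) = (1/(4*pi)) ∫_{-2*pi}^{2*pi} f(u) cos(-2*u) du = a_{4}/2.
Integrating by parts twice (tabular method), an antiderivative of (-3*u**2 + 3*u - 3) cos(-2*u) is -3*u**2*sin(2*u)/2 + 3*u*sin(2*u)/2 - 3*u*cos(2*u)/2 - 3*sin(2*u)/4 + 3*cos(2*u)/4; evaluating from -2*pi to 2*pi: ∫_{-2*pi}^{2*pi} (-3*u**2 + 3*u - 3) cos(-2*u) du = (3/4 - 3*pi) - (3/4 + 3*pi) = -6*pi.
Hence Re(c_{-4}) = (1/(4*pi))·(-6*pi) = -3/2.

-3/2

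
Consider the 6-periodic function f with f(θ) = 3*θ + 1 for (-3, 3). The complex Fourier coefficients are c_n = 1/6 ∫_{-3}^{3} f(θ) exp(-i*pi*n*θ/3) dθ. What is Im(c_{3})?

Since f is real-valued, Im(c_{3}) = -1/6 ∫_{-3}^{3} f(θ) sin(pi*θ) dθ = -b_{3}/2.
Integrating by parts (boundary term plus one more integral), an antiderivative of (3*θ + 1) sin(pi*θ) is -3*θ*cos(pi*θ)/pi + 3*sin(pi*θ)/pi**2 - cos(pi*θ)/pi; evaluating from -3 to 3: ∫_{-3}^{3} (3*θ + 1) sin(pi*θ) dθ = (10/pi) - (-8/pi) = 18/pi.
Hence Im(c_{3}) = (-1/6)·(18/pi) = -3/pi.

-3/pi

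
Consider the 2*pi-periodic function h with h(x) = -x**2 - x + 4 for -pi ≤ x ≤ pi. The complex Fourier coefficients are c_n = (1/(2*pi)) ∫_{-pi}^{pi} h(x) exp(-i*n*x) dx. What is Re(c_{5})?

2/25

Since h is real-valued, Re(c_{5}) = (1/(2*pi)) ∫_{-pi}^{pi} h(x) cos(5*x) dx = a_{5}/2.
Integrating by parts twice (tabular method), an antiderivative of (-x**2 - x + 4) cos(5*x) is -x**2*sin(5*x)/5 - x*sin(5*x)/5 - 2*x*cos(5*x)/25 + 102*sin(5*x)/125 - cos(5*x)/25; evaluating from -pi to pi: ∫_{-pi}^{pi} (-x**2 - x + 4) cos(5*x) dx = (1/25 + 2*pi/25) - (1/25 - 2*pi/25) = 4*pi/25.
Hence Re(c_{5}) = (1/(2*pi))·(4*pi/25) = 2/25.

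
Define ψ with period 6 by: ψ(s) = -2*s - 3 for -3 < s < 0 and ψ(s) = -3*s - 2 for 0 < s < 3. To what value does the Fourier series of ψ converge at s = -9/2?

-13/2

s = -9/2 differs from s = 3/2 by -1 full period(s), and the series is 6-periodic.
ψ is continuous at s = 3/2 with value -13/2, so the series converges to -13/2 there.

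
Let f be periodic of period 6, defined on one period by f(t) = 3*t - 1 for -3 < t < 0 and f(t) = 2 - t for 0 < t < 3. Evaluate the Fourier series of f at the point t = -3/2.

f is continuous at t = -3/2 with value -11/2, so the series converges to -11/2 there.

-11/2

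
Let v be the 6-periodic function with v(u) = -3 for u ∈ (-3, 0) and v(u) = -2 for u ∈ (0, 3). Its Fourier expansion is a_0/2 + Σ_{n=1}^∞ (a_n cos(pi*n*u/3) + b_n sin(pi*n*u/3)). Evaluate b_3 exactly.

b_3 = 1/3 ∫_{-3}^{3} v(u) sin(pi*u) du.
Split the integral at the breakpoints.
Directly, an antiderivative of (-3) sin(pi*u) is 3*cos(pi*u)/pi; evaluating from -3 to 0: ∫_{-3}^{0} (-3) sin(pi*u) du = (3/pi) - (-3/pi) = 6/pi.
Directly, an antiderivative of (-2) sin(pi*u) is 2*cos(pi*u)/pi; evaluating from 0 to 3: ∫_{0}^{3} (-2) sin(pi*u) du = (-2/pi) - (2/pi) = -4/pi.
Summing the pieces and multiplying by (1/3) gives b_3 = 2/(3*pi).

2/(3*pi)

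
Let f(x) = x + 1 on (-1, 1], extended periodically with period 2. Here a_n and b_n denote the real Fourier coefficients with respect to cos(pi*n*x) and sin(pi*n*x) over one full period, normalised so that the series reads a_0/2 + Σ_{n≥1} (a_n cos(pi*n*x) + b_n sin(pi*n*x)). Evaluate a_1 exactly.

0

a_1 = ∫_{-1}^{1} f(x) cos(pi*x) dx.
Integrating by parts (boundary term plus one more integral), an antiderivative of (x + 1) cos(pi*x) is x*sin(pi*x)/pi + sin(pi*x)/pi + cos(pi*x)/pi**2; evaluating from -1 to 1: ∫_{-1}^{1} (x + 1) cos(pi*x) dx = (-1/pi**2) - (-1/pi**2) = 0.
Hence a_1 = 0.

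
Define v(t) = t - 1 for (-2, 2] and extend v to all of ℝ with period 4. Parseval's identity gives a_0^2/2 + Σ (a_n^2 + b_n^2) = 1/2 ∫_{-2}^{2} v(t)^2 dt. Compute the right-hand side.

1/2 ∫_{-2}^{2} v(t)^2 dt = 1/2 · (28/3) = 14/3.

14/3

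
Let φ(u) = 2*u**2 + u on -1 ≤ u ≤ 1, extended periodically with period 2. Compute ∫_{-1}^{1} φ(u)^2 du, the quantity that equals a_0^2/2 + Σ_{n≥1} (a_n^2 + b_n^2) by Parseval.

∫_{-1}^{1} φ(u)^2 du = 34/15.

34/15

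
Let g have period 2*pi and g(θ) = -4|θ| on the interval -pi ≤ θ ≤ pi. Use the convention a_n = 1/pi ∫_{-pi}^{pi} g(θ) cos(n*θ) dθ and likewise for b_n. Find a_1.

16/pi

a_1 = 1/pi ∫_{-pi}^{pi} g(θ) cos(θ) dθ.
g is even and cos(θ) is even, so the integrand is even and a_1 = 2/pi ∫_0^{pi} g(θ) cos(θ) dθ.
Integrating by parts (boundary term plus one more integral), an antiderivative of (-4*θ) cos(θ) is -4*θ*sin(θ) - 4*cos(θ); evaluating from 0 to pi: ∫_{0}^{pi} (-4*θ) cos(θ) dθ = (4) - (-4) = 8.
Hence a_1 = (2/pi)·(8) = 16/pi.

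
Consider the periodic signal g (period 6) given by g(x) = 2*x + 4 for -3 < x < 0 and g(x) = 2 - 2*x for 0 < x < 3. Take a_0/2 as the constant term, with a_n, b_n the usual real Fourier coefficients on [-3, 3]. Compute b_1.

b_1 = 1/3 ∫_{-3}^{3} g(x) sin(pi*x/3) dx.
Split the integral at the breakpoints.
Integrating by parts (boundary term plus one more integral), an antiderivative of (2*x + 4) sin(pi*x/3) is -6*x*cos(pi*x/3)/pi + 18*sin(pi*x/3)/pi**2 - 12*cos(pi*x/3)/pi; evaluating from -3 to 0: ∫_{-3}^{0} (2*x + 4) sin(pi*x/3) dx = (-12/pi) - (-6/pi) = -6/pi.
Integrating by parts (boundary term plus one more integral), an antiderivative of (2 - 2*x) sin(pi*x/3) is 6*x*cos(pi*x/3)/pi - 18*sin(pi*x/3)/pi**2 - 6*cos(pi*x/3)/pi; evaluating from 0 to 3: ∫_{0}^{3} (2 - 2*x) sin(pi*x/3) dx = (-12/pi) - (-6/pi) = -6/pi.
Summing the pieces and multiplying by (1/3) gives b_1 = -4/pi.

-4/pi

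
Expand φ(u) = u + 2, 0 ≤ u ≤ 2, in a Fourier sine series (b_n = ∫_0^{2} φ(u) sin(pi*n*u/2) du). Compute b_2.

b_2 = ∫_0^{2} (u + 2) sin(pi*u) du.
Integrating by parts (boundary term plus one more integral), an antiderivative of (u + 2) sin(pi*u) is -u*cos(pi*u)/pi + sin(pi*u)/pi**2 - 2*cos(pi*u)/pi; evaluating from 0 to 2: ∫_{0}^{2} (u + 2) sin(pi*u) du = (-4/pi) - (-2/pi) = -2/pi.
Hence b_2 = -2/pi.

-2/pi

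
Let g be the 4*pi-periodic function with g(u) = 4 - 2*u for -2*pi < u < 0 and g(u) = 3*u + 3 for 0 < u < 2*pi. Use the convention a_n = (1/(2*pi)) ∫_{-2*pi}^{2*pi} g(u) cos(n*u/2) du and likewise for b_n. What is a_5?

a_5 = (1/(2*pi)) ∫_{-2*pi}^{2*pi} g(u) cos(5*u/2) du.
Split the integral at the breakpoints.
Integrating by parts (boundary term plus one more integral), an antiderivative of (4 - 2*u) cos(5*u/2) is -4*u*sin(5*u/2)/5 + 8*sin(5*u/2)/5 - 8*cos(5*u/2)/25; evaluating from -2*pi to 0: ∫_{-2*pi}^{0} (4 - 2*u) cos(5*u/2) du = (-8/25) - (8/25) = -16/25.
Integrating by parts (boundary term plus one more integral), an antiderivative of (3*u + 3) cos(5*u/2) is 6*u*sin(5*u/2)/5 + 6*sin(5*u/2)/5 + 12*cos(5*u/2)/25; evaluating from 0 to 2*pi: ∫_{0}^{2*pi} (3*u + 3) cos(5*u/2) du = (-12/25) - (12/25) = -24/25.
Summing the pieces and multiplying by (1/(2*pi)) gives a_5 = -4/(5*pi).

-4/(5*pi)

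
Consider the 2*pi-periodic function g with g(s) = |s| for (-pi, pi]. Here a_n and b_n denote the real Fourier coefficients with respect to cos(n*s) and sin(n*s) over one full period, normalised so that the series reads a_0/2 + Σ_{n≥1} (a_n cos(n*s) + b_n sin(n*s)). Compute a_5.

a_5 = 1/pi ∫_{-pi}^{pi} g(s) cos(5*s) ds.
g is even and cos(5*s) is even, so the integrand is even and a_5 = 2/pi ∫_0^{pi} g(s) cos(5*s) ds.
Integrating by parts (boundary term plus one more integral), an antiderivative of (s) cos(5*s) is s*sin(5*s)/5 + cos(5*s)/25; evaluating from 0 to pi: ∫_{0}^{pi} (s) cos(5*s) ds = (-1/25) - (1/25) = -2/25.
Hence a_5 = (2/pi)·(-2/25) = -4/(25*pi).

-4/(25*pi)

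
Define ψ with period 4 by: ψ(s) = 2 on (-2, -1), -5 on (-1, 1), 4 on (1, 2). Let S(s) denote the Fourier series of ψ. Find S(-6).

3

s = -6 differs from s = -2 by -1 full period(s), and the series is 4-periodic.
At s = -2 the one-sided limits are ψ(-2^-) = 4 and ψ(-2^+) = 2.
By Dirichlet's theorem the series converges to their average, [(4) + (2)]/2 = 3.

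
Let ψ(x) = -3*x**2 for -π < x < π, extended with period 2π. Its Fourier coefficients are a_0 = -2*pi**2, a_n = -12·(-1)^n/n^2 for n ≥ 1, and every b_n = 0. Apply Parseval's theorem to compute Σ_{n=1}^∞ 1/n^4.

pi**4/90

Parseval: a_0^2/2 + Σ a_n^2 = (1/π) ∫_{-π}^{π} ψ(x)^2 dx = 18*pi**4/5.
Subtract a_0^2/2 = 2*pi**4: Σ a_n^2 = 8*pi**4/5.
Since a_n^2 = 144/n^4, Σ 1/n^4 = pi**4/90.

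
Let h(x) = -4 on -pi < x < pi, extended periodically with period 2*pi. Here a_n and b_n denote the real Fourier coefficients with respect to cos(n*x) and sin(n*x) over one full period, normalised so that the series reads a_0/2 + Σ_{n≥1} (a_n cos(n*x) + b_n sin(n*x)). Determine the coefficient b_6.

b_6 = 1/pi ∫_{-pi}^{pi} h(x) sin(6*x) dx.
h is even and sin(6*x) is odd, so the integrand is odd over a symmetric interval and the integral vanishes.

0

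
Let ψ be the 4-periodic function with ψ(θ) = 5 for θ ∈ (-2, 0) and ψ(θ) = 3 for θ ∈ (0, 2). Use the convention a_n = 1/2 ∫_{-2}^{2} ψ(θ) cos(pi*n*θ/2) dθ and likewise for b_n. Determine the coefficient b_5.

-4/(5*pi)

b_5 = 1/2 ∫_{-2}^{2} ψ(θ) sin(5*pi*θ/2) dθ.
Split the integral at the breakpoints.
Directly, an antiderivative of (5) sin(5*pi*θ/2) is -2*cos(5*pi*θ/2)/pi; evaluating from -2 to 0: ∫_{-2}^{0} (5) sin(5*pi*θ/2) dθ = (-2/pi) - (2/pi) = -4/pi.
Directly, an antiderivative of (3) sin(5*pi*θ/2) is -6*cos(5*pi*θ/2)/(5*pi); evaluating from 0 to 2: ∫_{0}^{2} (3) sin(5*pi*θ/2) dθ = (6/(5*pi)) - (-6/(5*pi)) = 12/(5*pi).
Summing the pieces and multiplying by (1/2) gives b_5 = -4/(5*pi).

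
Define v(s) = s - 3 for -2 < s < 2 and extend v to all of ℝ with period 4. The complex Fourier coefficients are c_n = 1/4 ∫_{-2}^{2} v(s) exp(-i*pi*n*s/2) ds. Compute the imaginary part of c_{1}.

-2/pi

Since v is real-valued, Im(c_{1}) = -1/4 ∫_{-2}^{2} v(s) sin(pi*s/2) ds = -b_{1}/2.
Integrating by parts (boundary term plus one more integral), an antiderivative of (s - 3) sin(pi*s/2) is -2*s*cos(pi*s/2)/pi + 4*sin(pi*s/2)/pi**2 + 6*cos(pi*s/2)/pi; evaluating from -2 to 2: ∫_{-2}^{2} (s - 3) sin(pi*s/2) ds = (-2/pi) - (-10/pi) = 8/pi.
Hence Im(c_{1}) = (-1/4)·(8/pi) = -2/pi.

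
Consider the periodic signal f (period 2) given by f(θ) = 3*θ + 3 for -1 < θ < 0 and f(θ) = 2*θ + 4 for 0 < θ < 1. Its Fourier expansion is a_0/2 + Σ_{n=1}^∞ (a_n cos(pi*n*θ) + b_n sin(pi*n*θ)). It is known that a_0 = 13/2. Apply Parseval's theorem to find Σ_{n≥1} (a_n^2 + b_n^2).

Parseval: a_0^2/2 + Σ_{n≥1} (a_n^2+b_n^2) = ∫_{-1}^{1} f(θ)^2 dθ = 85/3.
Subtract a_0^2/2 = 169/8: Σ (a_n^2+b_n^2) = 173/24.

173/24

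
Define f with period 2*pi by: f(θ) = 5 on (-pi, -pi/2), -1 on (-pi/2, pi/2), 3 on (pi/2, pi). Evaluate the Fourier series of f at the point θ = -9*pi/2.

θ = -9*pi/2 differs from θ = -pi/2 by -2 full period(s), and the series is 2*pi-periodic.
At θ = -pi/2 the one-sided limits are f(-pi/2^-) = 5 and f(-pi/2^+) = -1.
By Dirichlet's theorem the series converges to their average, [(5) + (-1)]/2 = 2.

2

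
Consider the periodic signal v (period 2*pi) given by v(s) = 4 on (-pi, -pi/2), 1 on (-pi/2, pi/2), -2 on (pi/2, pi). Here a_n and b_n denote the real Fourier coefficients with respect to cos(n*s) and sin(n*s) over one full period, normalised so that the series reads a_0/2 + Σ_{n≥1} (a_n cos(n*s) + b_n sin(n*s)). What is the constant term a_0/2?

1

a_0 = 1/pi ∫_{-pi}^{pi} v(s) ds = 1/pi · (2*pi) = 2.
So the constant term a_0/2 = 1.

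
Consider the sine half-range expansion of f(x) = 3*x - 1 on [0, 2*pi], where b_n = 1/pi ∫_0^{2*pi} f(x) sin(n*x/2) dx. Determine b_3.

b_3 = 1/pi ∫_0^{2*pi} (3*x - 1) sin(3*x/2) dx.
Integrating by parts (boundary term plus one more integral), an antiderivative of (3*x - 1) sin(3*x/2) is -2*x*cos(3*x/2) + 4*sin(3*x/2)/3 + 2*cos(3*x/2)/3; evaluating from 0 to 2*pi: ∫_{0}^{2*pi} (3*x - 1) sin(3*x/2) dx = (-2/3 + 4*pi) - (2/3) = -4/3 + 4*pi.
Hence b_3 = (1/pi)·(-4/3 + 4*pi) = 4 - 4/(3*pi).

4 - 4/(3*pi)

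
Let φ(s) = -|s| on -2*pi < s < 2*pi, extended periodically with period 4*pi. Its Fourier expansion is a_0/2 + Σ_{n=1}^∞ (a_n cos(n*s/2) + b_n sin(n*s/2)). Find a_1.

a_1 = (1/(2*pi)) ∫_{-2*pi}^{2*pi} φ(s) cos(s/2) ds.
φ is even and cos(s/2) is even, so the integrand is even and a_1 = 1/pi ∫_0^{2*pi} φ(s) cos(s/2) ds.
Integrating by parts (boundary term plus one more integral), an antiderivative of (-s) cos(s/2) is -2*s*sin(s/2) - 4*cos(s/2); evaluating from 0 to 2*pi: ∫_{0}^{2*pi} (-s) cos(s/2) ds = (4) - (-4) = 8.
Hence a_1 = (1/pi)·(8) = 8/pi.

8/pi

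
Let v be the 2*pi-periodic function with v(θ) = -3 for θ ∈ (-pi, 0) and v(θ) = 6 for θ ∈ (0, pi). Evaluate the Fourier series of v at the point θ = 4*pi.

θ = 4*pi differs from θ = 0 by 2 full period(s), and the series is 2*pi-periodic.
At θ = 0 the one-sided limits are v(0^-) = -3 and v(0^+) = 6.
By Dirichlet's theorem the series converges to their average, [(-3) + (6)]/2 = 3/2.

3/2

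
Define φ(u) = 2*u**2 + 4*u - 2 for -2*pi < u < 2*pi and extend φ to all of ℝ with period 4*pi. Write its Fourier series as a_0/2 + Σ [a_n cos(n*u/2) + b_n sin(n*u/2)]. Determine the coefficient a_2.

8

a_2 = (1/(2*pi)) ∫_{-2*pi}^{2*pi} φ(u) cos(u) du.
Integrating by parts twice (tabular method), an antiderivative of (2*u**2 + 4*u - 2) cos(u) is 2*u**2*sin(u) + 4*u*sin(u) + 4*u*cos(u) - 6*sin(u) + 4*cos(u); evaluating from -2*pi to 2*pi: ∫_{-2*pi}^{2*pi} (2*u**2 + 4*u - 2) cos(u) du = (4 + 8*pi) - (4 - 8*pi) = 16*pi.
Hence a_2 = (1/(2*pi))·(16*pi) = 8.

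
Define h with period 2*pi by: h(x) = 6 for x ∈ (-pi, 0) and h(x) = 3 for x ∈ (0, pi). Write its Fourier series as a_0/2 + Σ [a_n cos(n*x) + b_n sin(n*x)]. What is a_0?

9

a_0 = 1/pi ∫_{-pi}^{pi} h(x) dx = 1/pi · (9*pi) = 9.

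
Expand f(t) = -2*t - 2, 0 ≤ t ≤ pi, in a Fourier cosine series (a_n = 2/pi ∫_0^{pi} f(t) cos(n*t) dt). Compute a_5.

8/(25*pi)

a_5 = 2/pi ∫_0^{pi} (-2*t - 2) cos(5*t) dt.
Integrating by parts (boundary term plus one more integral), an antiderivative of (-2*t - 2) cos(5*t) is -2*t*sin(5*t)/5 - 2*sin(5*t)/5 - 2*cos(5*t)/25; evaluating from 0 to pi: ∫_{0}^{pi} (-2*t - 2) cos(5*t) dt = (2/25) - (-2/25) = 4/25.
Hence a_5 = (2/pi)·(4/25) = 8/(25*pi).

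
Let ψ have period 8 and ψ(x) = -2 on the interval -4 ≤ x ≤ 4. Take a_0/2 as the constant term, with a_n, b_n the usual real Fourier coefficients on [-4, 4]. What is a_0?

-4

a_0 = 1/4 ∫_{-4}^{4} ψ(x) dx = 1/4 · (-16) = -4.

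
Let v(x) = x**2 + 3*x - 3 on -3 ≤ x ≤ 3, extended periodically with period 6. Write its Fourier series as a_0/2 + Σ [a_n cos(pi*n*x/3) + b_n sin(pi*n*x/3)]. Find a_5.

-36/(25*pi**2)

a_5 = 1/3 ∫_{-3}^{3} v(x) cos(5*pi*x/3) dx.
Integrating by parts twice (tabular method), an antiderivative of (x**2 + 3*x - 3) cos(5*pi*x/3) is 3*x**2*sin(5*pi*x/3)/(5*pi) + 9*x*sin(5*pi*x/3)/(5*pi) + 18*x*cos(5*pi*x/3)/(25*pi**2) - 9*sin(5*pi*x/3)/(5*pi) - 54*sin(5*pi*x/3)/(125*pi**3) + 27*cos(5*pi*x/3)/(25*pi**2); evaluating from -3 to 3: ∫_{-3}^{3} (x**2 + 3*x - 3) cos(5*pi*x/3) dx = (-81/(25*pi**2)) - (27/(25*pi**2)) = -108/(25*pi**2).
Hence a_5 = (1/3)·(-108/(25*pi**2)) = -36/(25*pi**2).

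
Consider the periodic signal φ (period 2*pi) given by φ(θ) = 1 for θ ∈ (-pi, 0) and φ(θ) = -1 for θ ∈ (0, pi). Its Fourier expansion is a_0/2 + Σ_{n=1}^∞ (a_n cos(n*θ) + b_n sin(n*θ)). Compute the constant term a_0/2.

0

a_0 = 1/pi ∫_{-pi}^{pi} φ(θ) dθ = 1/pi · (0) = 0.
So the constant term a_0/2 = 0.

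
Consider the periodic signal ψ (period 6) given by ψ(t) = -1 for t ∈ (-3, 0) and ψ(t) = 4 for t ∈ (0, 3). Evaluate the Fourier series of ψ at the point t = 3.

t = 3 differs from t = -3 by 1 full period(s), and the series is 6-periodic.
At t = -3 the one-sided limits are ψ(-3^-) = 4 and ψ(-3^+) = -1.
By Dirichlet's theorem the series converges to their average, [(4) + (-1)]/2 = 3/2.

3/2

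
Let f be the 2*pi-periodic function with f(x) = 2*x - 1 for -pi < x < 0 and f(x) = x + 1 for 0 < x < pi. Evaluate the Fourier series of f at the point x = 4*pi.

x = 4*pi differs from x = 0 by 2 full period(s), and the series is 2*pi-periodic.
At x = 0 the one-sided limits are f(0^-) = -1 and f(0^+) = 1.
By Dirichlet's theorem the series converges to their average, [(-1) + (1)]/2 = 0.

0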